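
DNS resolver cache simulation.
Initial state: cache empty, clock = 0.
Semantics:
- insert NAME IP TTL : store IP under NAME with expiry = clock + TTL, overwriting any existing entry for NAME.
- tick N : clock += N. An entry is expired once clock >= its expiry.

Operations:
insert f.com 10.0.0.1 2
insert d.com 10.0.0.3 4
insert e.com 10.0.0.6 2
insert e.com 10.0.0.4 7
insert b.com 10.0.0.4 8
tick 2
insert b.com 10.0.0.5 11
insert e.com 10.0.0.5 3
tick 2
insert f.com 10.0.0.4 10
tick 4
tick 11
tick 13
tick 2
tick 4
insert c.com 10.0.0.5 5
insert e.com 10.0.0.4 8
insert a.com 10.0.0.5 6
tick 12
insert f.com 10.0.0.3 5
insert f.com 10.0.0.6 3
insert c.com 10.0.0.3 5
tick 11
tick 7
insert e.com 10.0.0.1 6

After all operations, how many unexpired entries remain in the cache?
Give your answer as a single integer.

Op 1: insert f.com -> 10.0.0.1 (expiry=0+2=2). clock=0
Op 2: insert d.com -> 10.0.0.3 (expiry=0+4=4). clock=0
Op 3: insert e.com -> 10.0.0.6 (expiry=0+2=2). clock=0
Op 4: insert e.com -> 10.0.0.4 (expiry=0+7=7). clock=0
Op 5: insert b.com -> 10.0.0.4 (expiry=0+8=8). clock=0
Op 6: tick 2 -> clock=2. purged={f.com}
Op 7: insert b.com -> 10.0.0.5 (expiry=2+11=13). clock=2
Op 8: insert e.com -> 10.0.0.5 (expiry=2+3=5). clock=2
Op 9: tick 2 -> clock=4. purged={d.com}
Op 10: insert f.com -> 10.0.0.4 (expiry=4+10=14). clock=4
Op 11: tick 4 -> clock=8. purged={e.com}
Op 12: tick 11 -> clock=19. purged={b.com,f.com}
Op 13: tick 13 -> clock=32.
Op 14: tick 2 -> clock=34.
Op 15: tick 4 -> clock=38.
Op 16: insert c.com -> 10.0.0.5 (expiry=38+5=43). clock=38
Op 17: insert e.com -> 10.0.0.4 (expiry=38+8=46). clock=38
Op 18: insert a.com -> 10.0.0.5 (expiry=38+6=44). clock=38
Op 19: tick 12 -> clock=50. purged={a.com,c.com,e.com}
Op 20: insert f.com -> 10.0.0.3 (expiry=50+5=55). clock=50
Op 21: insert f.com -> 10.0.0.6 (expiry=50+3=53). clock=50
Op 22: insert c.com -> 10.0.0.3 (expiry=50+5=55). clock=50
Op 23: tick 11 -> clock=61. purged={c.com,f.com}
Op 24: tick 7 -> clock=68.
Op 25: insert e.com -> 10.0.0.1 (expiry=68+6=74). clock=68
Final cache (unexpired): {e.com} -> size=1

Answer: 1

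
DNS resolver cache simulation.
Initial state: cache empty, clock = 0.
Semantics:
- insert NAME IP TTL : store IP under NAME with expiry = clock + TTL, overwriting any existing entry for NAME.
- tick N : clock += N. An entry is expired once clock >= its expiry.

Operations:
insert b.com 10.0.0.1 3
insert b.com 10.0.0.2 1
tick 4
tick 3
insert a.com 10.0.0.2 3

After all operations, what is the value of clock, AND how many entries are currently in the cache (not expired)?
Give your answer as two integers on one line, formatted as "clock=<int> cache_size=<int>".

Answer: clock=7 cache_size=1

Derivation:
Op 1: insert b.com -> 10.0.0.1 (expiry=0+3=3). clock=0
Op 2: insert b.com -> 10.0.0.2 (expiry=0+1=1). clock=0
Op 3: tick 4 -> clock=4. purged={b.com}
Op 4: tick 3 -> clock=7.
Op 5: insert a.com -> 10.0.0.2 (expiry=7+3=10). clock=7
Final clock = 7
Final cache (unexpired): {a.com} -> size=1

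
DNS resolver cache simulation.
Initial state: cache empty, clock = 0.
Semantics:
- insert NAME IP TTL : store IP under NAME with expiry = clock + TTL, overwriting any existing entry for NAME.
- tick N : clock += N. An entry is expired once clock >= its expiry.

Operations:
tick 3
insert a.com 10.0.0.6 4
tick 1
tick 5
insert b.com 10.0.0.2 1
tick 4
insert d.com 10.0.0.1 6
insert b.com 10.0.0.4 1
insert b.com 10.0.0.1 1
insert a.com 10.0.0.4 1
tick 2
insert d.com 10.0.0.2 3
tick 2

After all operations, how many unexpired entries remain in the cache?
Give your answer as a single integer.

Op 1: tick 3 -> clock=3.
Op 2: insert a.com -> 10.0.0.6 (expiry=3+4=7). clock=3
Op 3: tick 1 -> clock=4.
Op 4: tick 5 -> clock=9. purged={a.com}
Op 5: insert b.com -> 10.0.0.2 (expiry=9+1=10). clock=9
Op 6: tick 4 -> clock=13. purged={b.com}
Op 7: insert d.com -> 10.0.0.1 (expiry=13+6=19). clock=13
Op 8: insert b.com -> 10.0.0.4 (expiry=13+1=14). clock=13
Op 9: insert b.com -> 10.0.0.1 (expiry=13+1=14). clock=13
Op 10: insert a.com -> 10.0.0.4 (expiry=13+1=14). clock=13
Op 11: tick 2 -> clock=15. purged={a.com,b.com}
Op 12: insert d.com -> 10.0.0.2 (expiry=15+3=18). clock=15
Op 13: tick 2 -> clock=17.
Final cache (unexpired): {d.com} -> size=1

Answer: 1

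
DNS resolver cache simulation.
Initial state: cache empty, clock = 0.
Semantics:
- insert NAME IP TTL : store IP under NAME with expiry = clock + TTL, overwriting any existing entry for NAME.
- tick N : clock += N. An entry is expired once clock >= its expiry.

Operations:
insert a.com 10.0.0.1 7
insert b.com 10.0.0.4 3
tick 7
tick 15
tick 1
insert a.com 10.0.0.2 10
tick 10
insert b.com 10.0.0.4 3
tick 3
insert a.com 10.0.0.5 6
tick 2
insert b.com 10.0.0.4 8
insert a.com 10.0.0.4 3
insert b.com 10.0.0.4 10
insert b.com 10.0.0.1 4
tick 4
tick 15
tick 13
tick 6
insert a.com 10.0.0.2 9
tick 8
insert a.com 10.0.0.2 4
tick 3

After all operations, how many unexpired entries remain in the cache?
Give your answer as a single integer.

Answer: 1

Derivation:
Op 1: insert a.com -> 10.0.0.1 (expiry=0+7=7). clock=0
Op 2: insert b.com -> 10.0.0.4 (expiry=0+3=3). clock=0
Op 3: tick 7 -> clock=7. purged={a.com,b.com}
Op 4: tick 15 -> clock=22.
Op 5: tick 1 -> clock=23.
Op 6: insert a.com -> 10.0.0.2 (expiry=23+10=33). clock=23
Op 7: tick 10 -> clock=33. purged={a.com}
Op 8: insert b.com -> 10.0.0.4 (expiry=33+3=36). clock=33
Op 9: tick 3 -> clock=36. purged={b.com}
Op 10: insert a.com -> 10.0.0.5 (expiry=36+6=42). clock=36
Op 11: tick 2 -> clock=38.
Op 12: insert b.com -> 10.0.0.4 (expiry=38+8=46). clock=38
Op 13: insert a.com -> 10.0.0.4 (expiry=38+3=41). clock=38
Op 14: insert b.com -> 10.0.0.4 (expiry=38+10=48). clock=38
Op 15: insert b.com -> 10.0.0.1 (expiry=38+4=42). clock=38
Op 16: tick 4 -> clock=42. purged={a.com,b.com}
Op 17: tick 15 -> clock=57.
Op 18: tick 13 -> clock=70.
Op 19: tick 6 -> clock=76.
Op 20: insert a.com -> 10.0.0.2 (expiry=76+9=85). clock=76
Op 21: tick 8 -> clock=84.
Op 22: insert a.com -> 10.0.0.2 (expiry=84+4=88). clock=84
Op 23: tick 3 -> clock=87.
Final cache (unexpired): {a.com} -> size=1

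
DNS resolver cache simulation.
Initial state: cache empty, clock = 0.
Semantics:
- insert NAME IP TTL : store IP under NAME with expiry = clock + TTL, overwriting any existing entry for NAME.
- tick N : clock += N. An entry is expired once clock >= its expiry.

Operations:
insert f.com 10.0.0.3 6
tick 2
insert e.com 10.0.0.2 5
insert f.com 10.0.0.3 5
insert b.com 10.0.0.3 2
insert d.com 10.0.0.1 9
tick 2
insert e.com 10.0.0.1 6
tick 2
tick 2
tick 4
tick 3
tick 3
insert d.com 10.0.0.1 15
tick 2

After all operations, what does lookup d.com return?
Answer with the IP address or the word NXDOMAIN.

Answer: 10.0.0.1

Derivation:
Op 1: insert f.com -> 10.0.0.3 (expiry=0+6=6). clock=0
Op 2: tick 2 -> clock=2.
Op 3: insert e.com -> 10.0.0.2 (expiry=2+5=7). clock=2
Op 4: insert f.com -> 10.0.0.3 (expiry=2+5=7). clock=2
Op 5: insert b.com -> 10.0.0.3 (expiry=2+2=4). clock=2
Op 6: insert d.com -> 10.0.0.1 (expiry=2+9=11). clock=2
Op 7: tick 2 -> clock=4. purged={b.com}
Op 8: insert e.com -> 10.0.0.1 (expiry=4+6=10). clock=4
Op 9: tick 2 -> clock=6.
Op 10: tick 2 -> clock=8. purged={f.com}
Op 11: tick 4 -> clock=12. purged={d.com,e.com}
Op 12: tick 3 -> clock=15.
Op 13: tick 3 -> clock=18.
Op 14: insert d.com -> 10.0.0.1 (expiry=18+15=33). clock=18
Op 15: tick 2 -> clock=20.
lookup d.com: present, ip=10.0.0.1 expiry=33 > clock=20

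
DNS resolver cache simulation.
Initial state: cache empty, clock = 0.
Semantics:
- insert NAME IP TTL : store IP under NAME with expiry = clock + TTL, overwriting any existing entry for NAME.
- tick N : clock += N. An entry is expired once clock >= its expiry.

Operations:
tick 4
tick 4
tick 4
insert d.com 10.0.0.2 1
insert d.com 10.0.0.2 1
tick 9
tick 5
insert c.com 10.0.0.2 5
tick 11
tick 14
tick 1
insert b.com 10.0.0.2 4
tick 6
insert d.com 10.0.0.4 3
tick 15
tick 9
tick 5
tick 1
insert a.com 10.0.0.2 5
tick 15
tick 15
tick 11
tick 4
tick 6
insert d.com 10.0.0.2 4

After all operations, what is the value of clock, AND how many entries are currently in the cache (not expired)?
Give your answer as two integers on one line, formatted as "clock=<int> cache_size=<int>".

Answer: clock=139 cache_size=1

Derivation:
Op 1: tick 4 -> clock=4.
Op 2: tick 4 -> clock=8.
Op 3: tick 4 -> clock=12.
Op 4: insert d.com -> 10.0.0.2 (expiry=12+1=13). clock=12
Op 5: insert d.com -> 10.0.0.2 (expiry=12+1=13). clock=12
Op 6: tick 9 -> clock=21. purged={d.com}
Op 7: tick 5 -> clock=26.
Op 8: insert c.com -> 10.0.0.2 (expiry=26+5=31). clock=26
Op 9: tick 11 -> clock=37. purged={c.com}
Op 10: tick 14 -> clock=51.
Op 11: tick 1 -> clock=52.
Op 12: insert b.com -> 10.0.0.2 (expiry=52+4=56). clock=52
Op 13: tick 6 -> clock=58. purged={b.com}
Op 14: insert d.com -> 10.0.0.4 (expiry=58+3=61). clock=58
Op 15: tick 15 -> clock=73. purged={d.com}
Op 16: tick 9 -> clock=82.
Op 17: tick 5 -> clock=87.
Op 18: tick 1 -> clock=88.
Op 19: insert a.com -> 10.0.0.2 (expiry=88+5=93). clock=88
Op 20: tick 15 -> clock=103. purged={a.com}
Op 21: tick 15 -> clock=118.
Op 22: tick 11 -> clock=129.
Op 23: tick 4 -> clock=133.
Op 24: tick 6 -> clock=139.
Op 25: insert d.com -> 10.0.0.2 (expiry=139+4=143). clock=139
Final clock = 139
Final cache (unexpired): {d.com} -> size=1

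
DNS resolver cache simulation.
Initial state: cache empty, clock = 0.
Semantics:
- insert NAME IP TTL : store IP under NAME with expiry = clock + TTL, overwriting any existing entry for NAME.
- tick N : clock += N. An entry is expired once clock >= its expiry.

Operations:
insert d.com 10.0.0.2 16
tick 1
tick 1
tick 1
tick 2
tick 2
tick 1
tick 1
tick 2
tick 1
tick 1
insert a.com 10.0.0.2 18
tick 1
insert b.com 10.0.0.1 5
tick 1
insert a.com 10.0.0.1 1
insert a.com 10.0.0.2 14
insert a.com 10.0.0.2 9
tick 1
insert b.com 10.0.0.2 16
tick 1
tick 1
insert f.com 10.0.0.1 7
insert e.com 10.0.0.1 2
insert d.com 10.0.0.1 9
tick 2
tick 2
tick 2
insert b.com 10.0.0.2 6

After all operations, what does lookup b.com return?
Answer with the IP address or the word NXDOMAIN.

Answer: 10.0.0.2

Derivation:
Op 1: insert d.com -> 10.0.0.2 (expiry=0+16=16). clock=0
Op 2: tick 1 -> clock=1.
Op 3: tick 1 -> clock=2.
Op 4: tick 1 -> clock=3.
Op 5: tick 2 -> clock=5.
Op 6: tick 2 -> clock=7.
Op 7: tick 1 -> clock=8.
Op 8: tick 1 -> clock=9.
Op 9: tick 2 -> clock=11.
Op 10: tick 1 -> clock=12.
Op 11: tick 1 -> clock=13.
Op 12: insert a.com -> 10.0.0.2 (expiry=13+18=31). clock=13
Op 13: tick 1 -> clock=14.
Op 14: insert b.com -> 10.0.0.1 (expiry=14+5=19). clock=14
Op 15: tick 1 -> clock=15.
Op 16: insert a.com -> 10.0.0.1 (expiry=15+1=16). clock=15
Op 17: insert a.com -> 10.0.0.2 (expiry=15+14=29). clock=15
Op 18: insert a.com -> 10.0.0.2 (expiry=15+9=24). clock=15
Op 19: tick 1 -> clock=16. purged={d.com}
Op 20: insert b.com -> 10.0.0.2 (expiry=16+16=32). clock=16
Op 21: tick 1 -> clock=17.
Op 22: tick 1 -> clock=18.
Op 23: insert f.com -> 10.0.0.1 (expiry=18+7=25). clock=18
Op 24: insert e.com -> 10.0.0.1 (expiry=18+2=20). clock=18
Op 25: insert d.com -> 10.0.0.1 (expiry=18+9=27). clock=18
Op 26: tick 2 -> clock=20. purged={e.com}
Op 27: tick 2 -> clock=22.
Op 28: tick 2 -> clock=24. purged={a.com}
Op 29: insert b.com -> 10.0.0.2 (expiry=24+6=30). clock=24
lookup b.com: present, ip=10.0.0.2 expiry=30 > clock=24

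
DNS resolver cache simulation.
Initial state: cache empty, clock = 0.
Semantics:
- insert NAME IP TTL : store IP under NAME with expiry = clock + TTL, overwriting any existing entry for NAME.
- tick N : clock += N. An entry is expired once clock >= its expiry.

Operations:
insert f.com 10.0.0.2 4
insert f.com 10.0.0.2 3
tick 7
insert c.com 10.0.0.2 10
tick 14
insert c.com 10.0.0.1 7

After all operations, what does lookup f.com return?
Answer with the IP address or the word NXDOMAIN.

Answer: NXDOMAIN

Derivation:
Op 1: insert f.com -> 10.0.0.2 (expiry=0+4=4). clock=0
Op 2: insert f.com -> 10.0.0.2 (expiry=0+3=3). clock=0
Op 3: tick 7 -> clock=7. purged={f.com}
Op 4: insert c.com -> 10.0.0.2 (expiry=7+10=17). clock=7
Op 5: tick 14 -> clock=21. purged={c.com}
Op 6: insert c.com -> 10.0.0.1 (expiry=21+7=28). clock=21
lookup f.com: not in cache (expired or never inserted)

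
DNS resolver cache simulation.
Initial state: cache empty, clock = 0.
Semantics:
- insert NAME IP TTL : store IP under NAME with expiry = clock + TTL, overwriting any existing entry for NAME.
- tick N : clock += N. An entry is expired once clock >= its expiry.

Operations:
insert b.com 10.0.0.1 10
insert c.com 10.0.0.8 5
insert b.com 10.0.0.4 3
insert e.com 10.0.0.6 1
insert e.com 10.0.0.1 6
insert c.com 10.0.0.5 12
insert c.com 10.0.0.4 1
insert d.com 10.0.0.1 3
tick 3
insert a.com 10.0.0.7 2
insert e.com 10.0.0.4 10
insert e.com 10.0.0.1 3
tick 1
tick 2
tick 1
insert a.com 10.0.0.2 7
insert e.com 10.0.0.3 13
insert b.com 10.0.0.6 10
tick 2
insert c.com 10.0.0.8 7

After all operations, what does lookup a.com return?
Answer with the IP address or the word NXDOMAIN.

Answer: 10.0.0.2

Derivation:
Op 1: insert b.com -> 10.0.0.1 (expiry=0+10=10). clock=0
Op 2: insert c.com -> 10.0.0.8 (expiry=0+5=5). clock=0
Op 3: insert b.com -> 10.0.0.4 (expiry=0+3=3). clock=0
Op 4: insert e.com -> 10.0.0.6 (expiry=0+1=1). clock=0
Op 5: insert e.com -> 10.0.0.1 (expiry=0+6=6). clock=0
Op 6: insert c.com -> 10.0.0.5 (expiry=0+12=12). clock=0
Op 7: insert c.com -> 10.0.0.4 (expiry=0+1=1). clock=0
Op 8: insert d.com -> 10.0.0.1 (expiry=0+3=3). clock=0
Op 9: tick 3 -> clock=3. purged={b.com,c.com,d.com}
Op 10: insert a.com -> 10.0.0.7 (expiry=3+2=5). clock=3
Op 11: insert e.com -> 10.0.0.4 (expiry=3+10=13). clock=3
Op 12: insert e.com -> 10.0.0.1 (expiry=3+3=6). clock=3
Op 13: tick 1 -> clock=4.
Op 14: tick 2 -> clock=6. purged={a.com,e.com}
Op 15: tick 1 -> clock=7.
Op 16: insert a.com -> 10.0.0.2 (expiry=7+7=14). clock=7
Op 17: insert e.com -> 10.0.0.3 (expiry=7+13=20). clock=7
Op 18: insert b.com -> 10.0.0.6 (expiry=7+10=17). clock=7
Op 19: tick 2 -> clock=9.
Op 20: insert c.com -> 10.0.0.8 (expiry=9+7=16). clock=9
lookup a.com: present, ip=10.0.0.2 expiry=14 > clock=9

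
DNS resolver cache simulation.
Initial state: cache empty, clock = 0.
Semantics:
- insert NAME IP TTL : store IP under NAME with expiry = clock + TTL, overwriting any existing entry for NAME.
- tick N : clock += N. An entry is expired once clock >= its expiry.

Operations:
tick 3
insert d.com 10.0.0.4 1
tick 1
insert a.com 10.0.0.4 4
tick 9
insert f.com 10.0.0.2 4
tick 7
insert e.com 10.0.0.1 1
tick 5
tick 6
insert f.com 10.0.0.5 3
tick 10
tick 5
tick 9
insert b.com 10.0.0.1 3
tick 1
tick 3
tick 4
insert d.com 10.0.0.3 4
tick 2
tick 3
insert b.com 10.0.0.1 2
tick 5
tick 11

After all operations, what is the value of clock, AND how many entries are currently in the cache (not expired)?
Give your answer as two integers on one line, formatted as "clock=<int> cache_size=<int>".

Answer: clock=84 cache_size=0

Derivation:
Op 1: tick 3 -> clock=3.
Op 2: insert d.com -> 10.0.0.4 (expiry=3+1=4). clock=3
Op 3: tick 1 -> clock=4. purged={d.com}
Op 4: insert a.com -> 10.0.0.4 (expiry=4+4=8). clock=4
Op 5: tick 9 -> clock=13. purged={a.com}
Op 6: insert f.com -> 10.0.0.2 (expiry=13+4=17). clock=13
Op 7: tick 7 -> clock=20. purged={f.com}
Op 8: insert e.com -> 10.0.0.1 (expiry=20+1=21). clock=20
Op 9: tick 5 -> clock=25. purged={e.com}
Op 10: tick 6 -> clock=31.
Op 11: insert f.com -> 10.0.0.5 (expiry=31+3=34). clock=31
Op 12: tick 10 -> clock=41. purged={f.com}
Op 13: tick 5 -> clock=46.
Op 14: tick 9 -> clock=55.
Op 15: insert b.com -> 10.0.0.1 (expiry=55+3=58). clock=55
Op 16: tick 1 -> clock=56.
Op 17: tick 3 -> clock=59. purged={b.com}
Op 18: tick 4 -> clock=63.
Op 19: insert d.com -> 10.0.0.3 (expiry=63+4=67). clock=63
Op 20: tick 2 -> clock=65.
Op 21: tick 3 -> clock=68. purged={d.com}
Op 22: insert b.com -> 10.0.0.1 (expiry=68+2=70). clock=68
Op 23: tick 5 -> clock=73. purged={b.com}
Op 24: tick 11 -> clock=84.
Final clock = 84
Final cache (unexpired): {} -> size=0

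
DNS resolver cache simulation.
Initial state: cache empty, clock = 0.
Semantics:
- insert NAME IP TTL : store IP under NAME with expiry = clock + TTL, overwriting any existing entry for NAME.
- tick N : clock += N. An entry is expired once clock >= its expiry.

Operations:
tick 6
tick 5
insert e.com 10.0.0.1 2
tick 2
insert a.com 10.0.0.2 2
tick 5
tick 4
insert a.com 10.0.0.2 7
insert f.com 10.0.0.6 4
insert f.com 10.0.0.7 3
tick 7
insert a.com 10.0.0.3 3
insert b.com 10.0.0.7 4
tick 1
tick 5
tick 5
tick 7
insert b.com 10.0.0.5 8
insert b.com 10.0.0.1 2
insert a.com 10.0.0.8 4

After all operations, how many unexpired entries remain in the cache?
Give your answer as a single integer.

Op 1: tick 6 -> clock=6.
Op 2: tick 5 -> clock=11.
Op 3: insert e.com -> 10.0.0.1 (expiry=11+2=13). clock=11
Op 4: tick 2 -> clock=13. purged={e.com}
Op 5: insert a.com -> 10.0.0.2 (expiry=13+2=15). clock=13
Op 6: tick 5 -> clock=18. purged={a.com}
Op 7: tick 4 -> clock=22.
Op 8: insert a.com -> 10.0.0.2 (expiry=22+7=29). clock=22
Op 9: insert f.com -> 10.0.0.6 (expiry=22+4=26). clock=22
Op 10: insert f.com -> 10.0.0.7 (expiry=22+3=25). clock=22
Op 11: tick 7 -> clock=29. purged={a.com,f.com}
Op 12: insert a.com -> 10.0.0.3 (expiry=29+3=32). clock=29
Op 13: insert b.com -> 10.0.0.7 (expiry=29+4=33). clock=29
Op 14: tick 1 -> clock=30.
Op 15: tick 5 -> clock=35. purged={a.com,b.com}
Op 16: tick 5 -> clock=40.
Op 17: tick 7 -> clock=47.
Op 18: insert b.com -> 10.0.0.5 (expiry=47+8=55). clock=47
Op 19: insert b.com -> 10.0.0.1 (expiry=47+2=49). clock=47
Op 20: insert a.com -> 10.0.0.8 (expiry=47+4=51). clock=47
Final cache (unexpired): {a.com,b.com} -> size=2

Answer: 2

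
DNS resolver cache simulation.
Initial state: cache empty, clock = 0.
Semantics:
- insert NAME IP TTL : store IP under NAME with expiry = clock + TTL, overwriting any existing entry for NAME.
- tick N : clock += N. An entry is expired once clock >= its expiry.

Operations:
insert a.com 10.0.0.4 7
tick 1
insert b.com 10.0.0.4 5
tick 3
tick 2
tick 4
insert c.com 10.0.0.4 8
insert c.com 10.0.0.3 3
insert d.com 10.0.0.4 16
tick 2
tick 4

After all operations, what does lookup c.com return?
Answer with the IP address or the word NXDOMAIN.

Op 1: insert a.com -> 10.0.0.4 (expiry=0+7=7). clock=0
Op 2: tick 1 -> clock=1.
Op 3: insert b.com -> 10.0.0.4 (expiry=1+5=6). clock=1
Op 4: tick 3 -> clock=4.
Op 5: tick 2 -> clock=6. purged={b.com}
Op 6: tick 4 -> clock=10. purged={a.com}
Op 7: insert c.com -> 10.0.0.4 (expiry=10+8=18). clock=10
Op 8: insert c.com -> 10.0.0.3 (expiry=10+3=13). clock=10
Op 9: insert d.com -> 10.0.0.4 (expiry=10+16=26). clock=10
Op 10: tick 2 -> clock=12.
Op 11: tick 4 -> clock=16. purged={c.com}
lookup c.com: not in cache (expired or never inserted)

Answer: NXDOMAIN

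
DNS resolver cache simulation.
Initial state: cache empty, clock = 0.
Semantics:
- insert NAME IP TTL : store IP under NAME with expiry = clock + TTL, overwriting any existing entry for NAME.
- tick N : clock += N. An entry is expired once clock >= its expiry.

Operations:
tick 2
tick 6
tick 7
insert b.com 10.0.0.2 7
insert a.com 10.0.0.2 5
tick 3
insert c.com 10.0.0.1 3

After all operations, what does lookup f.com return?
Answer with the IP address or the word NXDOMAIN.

Op 1: tick 2 -> clock=2.
Op 2: tick 6 -> clock=8.
Op 3: tick 7 -> clock=15.
Op 4: insert b.com -> 10.0.0.2 (expiry=15+7=22). clock=15
Op 5: insert a.com -> 10.0.0.2 (expiry=15+5=20). clock=15
Op 6: tick 3 -> clock=18.
Op 7: insert c.com -> 10.0.0.1 (expiry=18+3=21). clock=18
lookup f.com: not in cache (expired or never inserted)

Answer: NXDOMAIN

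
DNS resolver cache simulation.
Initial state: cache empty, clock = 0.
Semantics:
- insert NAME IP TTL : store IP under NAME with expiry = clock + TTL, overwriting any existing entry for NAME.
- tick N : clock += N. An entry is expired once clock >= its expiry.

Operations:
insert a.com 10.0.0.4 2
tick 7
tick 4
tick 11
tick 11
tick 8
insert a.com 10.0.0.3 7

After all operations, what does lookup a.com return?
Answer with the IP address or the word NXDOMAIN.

Answer: 10.0.0.3

Derivation:
Op 1: insert a.com -> 10.0.0.4 (expiry=0+2=2). clock=0
Op 2: tick 7 -> clock=7. purged={a.com}
Op 3: tick 4 -> clock=11.
Op 4: tick 11 -> clock=22.
Op 5: tick 11 -> clock=33.
Op 6: tick 8 -> clock=41.
Op 7: insert a.com -> 10.0.0.3 (expiry=41+7=48). clock=41
lookup a.com: present, ip=10.0.0.3 expiry=48 > clock=41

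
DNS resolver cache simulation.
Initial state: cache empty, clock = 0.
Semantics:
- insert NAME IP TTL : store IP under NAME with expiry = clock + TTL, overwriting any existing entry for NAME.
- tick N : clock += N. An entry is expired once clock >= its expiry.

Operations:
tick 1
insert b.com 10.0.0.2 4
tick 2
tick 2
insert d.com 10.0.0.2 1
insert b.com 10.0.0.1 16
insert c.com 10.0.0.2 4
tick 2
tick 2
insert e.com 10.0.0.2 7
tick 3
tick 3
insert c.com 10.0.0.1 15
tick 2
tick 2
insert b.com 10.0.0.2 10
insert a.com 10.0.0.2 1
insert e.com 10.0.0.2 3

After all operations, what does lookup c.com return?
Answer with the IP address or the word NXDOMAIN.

Answer: 10.0.0.1

Derivation:
Op 1: tick 1 -> clock=1.
Op 2: insert b.com -> 10.0.0.2 (expiry=1+4=5). clock=1
Op 3: tick 2 -> clock=3.
Op 4: tick 2 -> clock=5. purged={b.com}
Op 5: insert d.com -> 10.0.0.2 (expiry=5+1=6). clock=5
Op 6: insert b.com -> 10.0.0.1 (expiry=5+16=21). clock=5
Op 7: insert c.com -> 10.0.0.2 (expiry=5+4=9). clock=5
Op 8: tick 2 -> clock=7. purged={d.com}
Op 9: tick 2 -> clock=9. purged={c.com}
Op 10: insert e.com -> 10.0.0.2 (expiry=9+7=16). clock=9
Op 11: tick 3 -> clock=12.
Op 12: tick 3 -> clock=15.
Op 13: insert c.com -> 10.0.0.1 (expiry=15+15=30). clock=15
Op 14: tick 2 -> clock=17. purged={e.com}
Op 15: tick 2 -> clock=19.
Op 16: insert b.com -> 10.0.0.2 (expiry=19+10=29). clock=19
Op 17: insert a.com -> 10.0.0.2 (expiry=19+1=20). clock=19
Op 18: insert e.com -> 10.0.0.2 (expiry=19+3=22). clock=19
lookup c.com: present, ip=10.0.0.1 expiry=30 > clock=19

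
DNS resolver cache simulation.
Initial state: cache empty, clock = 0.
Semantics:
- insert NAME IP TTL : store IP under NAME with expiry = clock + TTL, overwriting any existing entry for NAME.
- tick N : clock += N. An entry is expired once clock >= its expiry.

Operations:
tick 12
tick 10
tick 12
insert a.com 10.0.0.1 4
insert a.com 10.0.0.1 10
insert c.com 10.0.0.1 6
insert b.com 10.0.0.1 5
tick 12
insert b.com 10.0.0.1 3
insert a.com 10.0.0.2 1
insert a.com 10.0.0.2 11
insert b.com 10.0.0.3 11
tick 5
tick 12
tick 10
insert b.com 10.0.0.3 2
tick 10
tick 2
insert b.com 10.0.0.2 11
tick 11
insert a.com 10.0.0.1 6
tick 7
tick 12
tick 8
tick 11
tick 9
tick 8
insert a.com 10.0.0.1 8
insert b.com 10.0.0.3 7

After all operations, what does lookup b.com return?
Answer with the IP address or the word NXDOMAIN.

Answer: 10.0.0.3

Derivation:
Op 1: tick 12 -> clock=12.
Op 2: tick 10 -> clock=22.
Op 3: tick 12 -> clock=34.
Op 4: insert a.com -> 10.0.0.1 (expiry=34+4=38). clock=34
Op 5: insert a.com -> 10.0.0.1 (expiry=34+10=44). clock=34
Op 6: insert c.com -> 10.0.0.1 (expiry=34+6=40). clock=34
Op 7: insert b.com -> 10.0.0.1 (expiry=34+5=39). clock=34
Op 8: tick 12 -> clock=46. purged={a.com,b.com,c.com}
Op 9: insert b.com -> 10.0.0.1 (expiry=46+3=49). clock=46
Op 10: insert a.com -> 10.0.0.2 (expiry=46+1=47). clock=46
Op 11: insert a.com -> 10.0.0.2 (expiry=46+11=57). clock=46
Op 12: insert b.com -> 10.0.0.3 (expiry=46+11=57). clock=46
Op 13: tick 5 -> clock=51.
Op 14: tick 12 -> clock=63. purged={a.com,b.com}
Op 15: tick 10 -> clock=73.
Op 16: insert b.com -> 10.0.0.3 (expiry=73+2=75). clock=73
Op 17: tick 10 -> clock=83. purged={b.com}
Op 18: tick 2 -> clock=85.
Op 19: insert b.com -> 10.0.0.2 (expiry=85+11=96). clock=85
Op 20: tick 11 -> clock=96. purged={b.com}
Op 21: insert a.com -> 10.0.0.1 (expiry=96+6=102). clock=96
Op 22: tick 7 -> clock=103. purged={a.com}
Op 23: tick 12 -> clock=115.
Op 24: tick 8 -> clock=123.
Op 25: tick 11 -> clock=134.
Op 26: tick 9 -> clock=143.
Op 27: tick 8 -> clock=151.
Op 28: insert a.com -> 10.0.0.1 (expiry=151+8=159). clock=151
Op 29: insert b.com -> 10.0.0.3 (expiry=151+7=158). clock=151
lookup b.com: present, ip=10.0.0.3 expiry=158 > clock=151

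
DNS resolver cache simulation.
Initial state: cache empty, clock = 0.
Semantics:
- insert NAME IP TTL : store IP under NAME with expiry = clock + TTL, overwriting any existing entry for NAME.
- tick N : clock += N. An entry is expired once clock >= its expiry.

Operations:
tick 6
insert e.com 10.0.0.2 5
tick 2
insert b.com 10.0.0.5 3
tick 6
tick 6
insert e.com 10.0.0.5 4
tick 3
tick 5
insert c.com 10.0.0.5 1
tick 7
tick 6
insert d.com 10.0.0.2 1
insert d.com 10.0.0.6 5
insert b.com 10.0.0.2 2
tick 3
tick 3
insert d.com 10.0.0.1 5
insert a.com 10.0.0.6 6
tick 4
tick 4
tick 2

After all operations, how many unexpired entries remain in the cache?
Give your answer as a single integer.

Answer: 0

Derivation:
Op 1: tick 6 -> clock=6.
Op 2: insert e.com -> 10.0.0.2 (expiry=6+5=11). clock=6
Op 3: tick 2 -> clock=8.
Op 4: insert b.com -> 10.0.0.5 (expiry=8+3=11). clock=8
Op 5: tick 6 -> clock=14. purged={b.com,e.com}
Op 6: tick 6 -> clock=20.
Op 7: insert e.com -> 10.0.0.5 (expiry=20+4=24). clock=20
Op 8: tick 3 -> clock=23.
Op 9: tick 5 -> clock=28. purged={e.com}
Op 10: insert c.com -> 10.0.0.5 (expiry=28+1=29). clock=28
Op 11: tick 7 -> clock=35. purged={c.com}
Op 12: tick 6 -> clock=41.
Op 13: insert d.com -> 10.0.0.2 (expiry=41+1=42). clock=41
Op 14: insert d.com -> 10.0.0.6 (expiry=41+5=46). clock=41
Op 15: insert b.com -> 10.0.0.2 (expiry=41+2=43). clock=41
Op 16: tick 3 -> clock=44. purged={b.com}
Op 17: tick 3 -> clock=47. purged={d.com}
Op 18: insert d.com -> 10.0.0.1 (expiry=47+5=52). clock=47
Op 19: insert a.com -> 10.0.0.6 (expiry=47+6=53). clock=47
Op 20: tick 4 -> clock=51.
Op 21: tick 4 -> clock=55. purged={a.com,d.com}
Op 22: tick 2 -> clock=57.
Final cache (unexpired): {} -> size=0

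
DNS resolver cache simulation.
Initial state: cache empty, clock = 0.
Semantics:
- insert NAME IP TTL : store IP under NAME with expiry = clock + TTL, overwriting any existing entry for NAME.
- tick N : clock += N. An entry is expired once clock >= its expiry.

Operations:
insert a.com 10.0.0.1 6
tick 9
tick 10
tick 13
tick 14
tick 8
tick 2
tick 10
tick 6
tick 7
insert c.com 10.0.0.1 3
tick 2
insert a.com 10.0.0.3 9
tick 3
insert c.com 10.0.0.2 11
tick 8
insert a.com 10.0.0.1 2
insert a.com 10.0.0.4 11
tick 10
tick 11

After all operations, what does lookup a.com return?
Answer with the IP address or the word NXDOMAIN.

Answer: NXDOMAIN

Derivation:
Op 1: insert a.com -> 10.0.0.1 (expiry=0+6=6). clock=0
Op 2: tick 9 -> clock=9. purged={a.com}
Op 3: tick 10 -> clock=19.
Op 4: tick 13 -> clock=32.
Op 5: tick 14 -> clock=46.
Op 6: tick 8 -> clock=54.
Op 7: tick 2 -> clock=56.
Op 8: tick 10 -> clock=66.
Op 9: tick 6 -> clock=72.
Op 10: tick 7 -> clock=79.
Op 11: insert c.com -> 10.0.0.1 (expiry=79+3=82). clock=79
Op 12: tick 2 -> clock=81.
Op 13: insert a.com -> 10.0.0.3 (expiry=81+9=90). clock=81
Op 14: tick 3 -> clock=84. purged={c.com}
Op 15: insert c.com -> 10.0.0.2 (expiry=84+11=95). clock=84
Op 16: tick 8 -> clock=92. purged={a.com}
Op 17: insert a.com -> 10.0.0.1 (expiry=92+2=94). clock=92
Op 18: insert a.com -> 10.0.0.4 (expiry=92+11=103). clock=92
Op 19: tick 10 -> clock=102. purged={c.com}
Op 20: tick 11 -> clock=113. purged={a.com}
lookup a.com: not in cache (expired or never inserted)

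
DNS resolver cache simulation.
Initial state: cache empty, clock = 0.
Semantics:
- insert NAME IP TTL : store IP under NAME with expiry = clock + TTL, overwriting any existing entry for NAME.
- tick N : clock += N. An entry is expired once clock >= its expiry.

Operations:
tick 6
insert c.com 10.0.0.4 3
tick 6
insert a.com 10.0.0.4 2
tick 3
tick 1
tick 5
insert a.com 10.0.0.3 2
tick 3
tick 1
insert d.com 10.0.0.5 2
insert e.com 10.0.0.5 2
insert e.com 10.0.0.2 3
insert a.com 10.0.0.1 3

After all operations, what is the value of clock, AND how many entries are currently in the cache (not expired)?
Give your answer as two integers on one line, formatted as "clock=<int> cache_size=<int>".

Answer: clock=25 cache_size=3

Derivation:
Op 1: tick 6 -> clock=6.
Op 2: insert c.com -> 10.0.0.4 (expiry=6+3=9). clock=6
Op 3: tick 6 -> clock=12. purged={c.com}
Op 4: insert a.com -> 10.0.0.4 (expiry=12+2=14). clock=12
Op 5: tick 3 -> clock=15. purged={a.com}
Op 6: tick 1 -> clock=16.
Op 7: tick 5 -> clock=21.
Op 8: insert a.com -> 10.0.0.3 (expiry=21+2=23). clock=21
Op 9: tick 3 -> clock=24. purged={a.com}
Op 10: tick 1 -> clock=25.
Op 11: insert d.com -> 10.0.0.5 (expiry=25+2=27). clock=25
Op 12: insert e.com -> 10.0.0.5 (expiry=25+2=27). clock=25
Op 13: insert e.com -> 10.0.0.2 (expiry=25+3=28). clock=25
Op 14: insert a.com -> 10.0.0.1 (expiry=25+3=28). clock=25
Final clock = 25
Final cache (unexpired): {a.com,d.com,e.com} -> size=3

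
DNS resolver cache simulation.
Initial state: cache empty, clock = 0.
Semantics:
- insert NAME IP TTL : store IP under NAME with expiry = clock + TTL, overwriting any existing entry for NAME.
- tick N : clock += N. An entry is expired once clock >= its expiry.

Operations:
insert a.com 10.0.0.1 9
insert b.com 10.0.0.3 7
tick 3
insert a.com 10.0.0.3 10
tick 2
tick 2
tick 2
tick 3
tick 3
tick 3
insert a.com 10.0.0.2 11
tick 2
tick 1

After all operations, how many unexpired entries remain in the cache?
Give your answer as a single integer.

Op 1: insert a.com -> 10.0.0.1 (expiry=0+9=9). clock=0
Op 2: insert b.com -> 10.0.0.3 (expiry=0+7=7). clock=0
Op 3: tick 3 -> clock=3.
Op 4: insert a.com -> 10.0.0.3 (expiry=3+10=13). clock=3
Op 5: tick 2 -> clock=5.
Op 6: tick 2 -> clock=7. purged={b.com}
Op 7: tick 2 -> clock=9.
Op 8: tick 3 -> clock=12.
Op 9: tick 3 -> clock=15. purged={a.com}
Op 10: tick 3 -> clock=18.
Op 11: insert a.com -> 10.0.0.2 (expiry=18+11=29). clock=18
Op 12: tick 2 -> clock=20.
Op 13: tick 1 -> clock=21.
Final cache (unexpired): {a.com} -> size=1

Answer: 1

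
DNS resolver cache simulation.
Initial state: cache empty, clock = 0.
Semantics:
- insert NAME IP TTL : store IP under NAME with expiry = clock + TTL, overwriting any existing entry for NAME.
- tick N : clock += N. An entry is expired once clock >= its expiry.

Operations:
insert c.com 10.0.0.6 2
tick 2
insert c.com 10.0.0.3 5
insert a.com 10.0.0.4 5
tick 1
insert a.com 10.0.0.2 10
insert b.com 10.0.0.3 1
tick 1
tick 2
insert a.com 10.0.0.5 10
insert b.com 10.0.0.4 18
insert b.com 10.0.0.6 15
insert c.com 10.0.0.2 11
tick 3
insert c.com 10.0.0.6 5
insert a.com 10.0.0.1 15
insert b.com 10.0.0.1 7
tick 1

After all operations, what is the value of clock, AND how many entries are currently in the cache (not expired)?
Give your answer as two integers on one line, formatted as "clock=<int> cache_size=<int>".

Op 1: insert c.com -> 10.0.0.6 (expiry=0+2=2). clock=0
Op 2: tick 2 -> clock=2. purged={c.com}
Op 3: insert c.com -> 10.0.0.3 (expiry=2+5=7). clock=2
Op 4: insert a.com -> 10.0.0.4 (expiry=2+5=7). clock=2
Op 5: tick 1 -> clock=3.
Op 6: insert a.com -> 10.0.0.2 (expiry=3+10=13). clock=3
Op 7: insert b.com -> 10.0.0.3 (expiry=3+1=4). clock=3
Op 8: tick 1 -> clock=4. purged={b.com}
Op 9: tick 2 -> clock=6.
Op 10: insert a.com -> 10.0.0.5 (expiry=6+10=16). clock=6
Op 11: insert b.com -> 10.0.0.4 (expiry=6+18=24). clock=6
Op 12: insert b.com -> 10.0.0.6 (expiry=6+15=21). clock=6
Op 13: insert c.com -> 10.0.0.2 (expiry=6+11=17). clock=6
Op 14: tick 3 -> clock=9.
Op 15: insert c.com -> 10.0.0.6 (expiry=9+5=14). clock=9
Op 16: insert a.com -> 10.0.0.1 (expiry=9+15=24). clock=9
Op 17: insert b.com -> 10.0.0.1 (expiry=9+7=16). clock=9
Op 18: tick 1 -> clock=10.
Final clock = 10
Final cache (unexpired): {a.com,b.com,c.com} -> size=3

Answer: clock=10 cache_size=3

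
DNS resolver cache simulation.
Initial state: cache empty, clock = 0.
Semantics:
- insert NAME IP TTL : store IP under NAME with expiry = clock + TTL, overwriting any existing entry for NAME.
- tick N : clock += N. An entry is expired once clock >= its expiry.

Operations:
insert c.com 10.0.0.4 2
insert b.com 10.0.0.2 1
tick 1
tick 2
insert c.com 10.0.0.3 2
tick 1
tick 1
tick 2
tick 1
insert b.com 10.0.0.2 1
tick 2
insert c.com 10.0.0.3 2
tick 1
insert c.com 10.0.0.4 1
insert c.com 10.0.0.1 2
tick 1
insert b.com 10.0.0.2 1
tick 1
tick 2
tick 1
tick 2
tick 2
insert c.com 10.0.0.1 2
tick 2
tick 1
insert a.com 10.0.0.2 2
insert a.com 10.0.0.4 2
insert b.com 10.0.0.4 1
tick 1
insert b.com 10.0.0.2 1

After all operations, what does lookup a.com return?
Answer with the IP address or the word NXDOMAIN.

Answer: 10.0.0.4

Derivation:
Op 1: insert c.com -> 10.0.0.4 (expiry=0+2=2). clock=0
Op 2: insert b.com -> 10.0.0.2 (expiry=0+1=1). clock=0
Op 3: tick 1 -> clock=1. purged={b.com}
Op 4: tick 2 -> clock=3. purged={c.com}
Op 5: insert c.com -> 10.0.0.3 (expiry=3+2=5). clock=3
Op 6: tick 1 -> clock=4.
Op 7: tick 1 -> clock=5. purged={c.com}
Op 8: tick 2 -> clock=7.
Op 9: tick 1 -> clock=8.
Op 10: insert b.com -> 10.0.0.2 (expiry=8+1=9). clock=8
Op 11: tick 2 -> clock=10. purged={b.com}
Op 12: insert c.com -> 10.0.0.3 (expiry=10+2=12). clock=10
Op 13: tick 1 -> clock=11.
Op 14: insert c.com -> 10.0.0.4 (expiry=11+1=12). clock=11
Op 15: insert c.com -> 10.0.0.1 (expiry=11+2=13). clock=11
Op 16: tick 1 -> clock=12.
Op 17: insert b.com -> 10.0.0.2 (expiry=12+1=13). clock=12
Op 18: tick 1 -> clock=13. purged={b.com,c.com}
Op 19: tick 2 -> clock=15.
Op 20: tick 1 -> clock=16.
Op 21: tick 2 -> clock=18.
Op 22: tick 2 -> clock=20.
Op 23: insert c.com -> 10.0.0.1 (expiry=20+2=22). clock=20
Op 24: tick 2 -> clock=22. purged={c.com}
Op 25: tick 1 -> clock=23.
Op 26: insert a.com -> 10.0.0.2 (expiry=23+2=25). clock=23
Op 27: insert a.com -> 10.0.0.4 (expiry=23+2=25). clock=23
Op 28: insert b.com -> 10.0.0.4 (expiry=23+1=24). clock=23
Op 29: tick 1 -> clock=24. purged={b.com}
Op 30: insert b.com -> 10.0.0.2 (expiry=24+1=25). clock=24
lookup a.com: present, ip=10.0.0.4 expiry=25 > clock=24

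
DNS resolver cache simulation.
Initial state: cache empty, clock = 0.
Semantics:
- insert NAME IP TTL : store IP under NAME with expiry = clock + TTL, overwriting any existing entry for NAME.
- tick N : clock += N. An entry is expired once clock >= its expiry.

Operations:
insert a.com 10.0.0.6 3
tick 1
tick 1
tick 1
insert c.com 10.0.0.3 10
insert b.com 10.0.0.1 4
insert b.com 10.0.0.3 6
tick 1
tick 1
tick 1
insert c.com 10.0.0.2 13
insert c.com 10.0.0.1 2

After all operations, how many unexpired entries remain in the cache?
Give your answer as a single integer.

Answer: 2

Derivation:
Op 1: insert a.com -> 10.0.0.6 (expiry=0+3=3). clock=0
Op 2: tick 1 -> clock=1.
Op 3: tick 1 -> clock=2.
Op 4: tick 1 -> clock=3. purged={a.com}
Op 5: insert c.com -> 10.0.0.3 (expiry=3+10=13). clock=3
Op 6: insert b.com -> 10.0.0.1 (expiry=3+4=7). clock=3
Op 7: insert b.com -> 10.0.0.3 (expiry=3+6=9). clock=3
Op 8: tick 1 -> clock=4.
Op 9: tick 1 -> clock=5.
Op 10: tick 1 -> clock=6.
Op 11: insert c.com -> 10.0.0.2 (expiry=6+13=19). clock=6
Op 12: insert c.com -> 10.0.0.1 (expiry=6+2=8). clock=6
Final cache (unexpired): {b.com,c.com} -> size=2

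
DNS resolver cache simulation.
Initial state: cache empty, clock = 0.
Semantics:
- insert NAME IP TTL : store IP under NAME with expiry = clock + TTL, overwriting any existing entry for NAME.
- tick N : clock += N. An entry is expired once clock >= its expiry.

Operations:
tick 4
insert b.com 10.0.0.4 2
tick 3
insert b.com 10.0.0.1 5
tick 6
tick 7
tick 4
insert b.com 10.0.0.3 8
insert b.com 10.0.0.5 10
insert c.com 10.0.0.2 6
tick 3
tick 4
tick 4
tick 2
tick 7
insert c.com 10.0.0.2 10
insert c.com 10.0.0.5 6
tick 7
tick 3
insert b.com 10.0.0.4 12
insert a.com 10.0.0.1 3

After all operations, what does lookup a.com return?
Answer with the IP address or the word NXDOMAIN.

Op 1: tick 4 -> clock=4.
Op 2: insert b.com -> 10.0.0.4 (expiry=4+2=6). clock=4
Op 3: tick 3 -> clock=7. purged={b.com}
Op 4: insert b.com -> 10.0.0.1 (expiry=7+5=12). clock=7
Op 5: tick 6 -> clock=13. purged={b.com}
Op 6: tick 7 -> clock=20.
Op 7: tick 4 -> clock=24.
Op 8: insert b.com -> 10.0.0.3 (expiry=24+8=32). clock=24
Op 9: insert b.com -> 10.0.0.5 (expiry=24+10=34). clock=24
Op 10: insert c.com -> 10.0.0.2 (expiry=24+6=30). clock=24
Op 11: tick 3 -> clock=27.
Op 12: tick 4 -> clock=31. purged={c.com}
Op 13: tick 4 -> clock=35. purged={b.com}
Op 14: tick 2 -> clock=37.
Op 15: tick 7 -> clock=44.
Op 16: insert c.com -> 10.0.0.2 (expiry=44+10=54). clock=44
Op 17: insert c.com -> 10.0.0.5 (expiry=44+6=50). clock=44
Op 18: tick 7 -> clock=51. purged={c.com}
Op 19: tick 3 -> clock=54.
Op 20: insert b.com -> 10.0.0.4 (expiry=54+12=66). clock=54
Op 21: insert a.com -> 10.0.0.1 (expiry=54+3=57). clock=54
lookup a.com: present, ip=10.0.0.1 expiry=57 > clock=54

Answer: 10.0.0.1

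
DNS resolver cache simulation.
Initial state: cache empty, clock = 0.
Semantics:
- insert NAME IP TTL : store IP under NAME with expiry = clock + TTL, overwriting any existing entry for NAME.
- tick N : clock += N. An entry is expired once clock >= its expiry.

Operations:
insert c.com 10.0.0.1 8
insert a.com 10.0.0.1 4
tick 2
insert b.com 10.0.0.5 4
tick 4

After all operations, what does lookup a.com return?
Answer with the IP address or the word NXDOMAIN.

Op 1: insert c.com -> 10.0.0.1 (expiry=0+8=8). clock=0
Op 2: insert a.com -> 10.0.0.1 (expiry=0+4=4). clock=0
Op 3: tick 2 -> clock=2.
Op 4: insert b.com -> 10.0.0.5 (expiry=2+4=6). clock=2
Op 5: tick 4 -> clock=6. purged={a.com,b.com}
lookup a.com: not in cache (expired or never inserted)

Answer: NXDOMAIN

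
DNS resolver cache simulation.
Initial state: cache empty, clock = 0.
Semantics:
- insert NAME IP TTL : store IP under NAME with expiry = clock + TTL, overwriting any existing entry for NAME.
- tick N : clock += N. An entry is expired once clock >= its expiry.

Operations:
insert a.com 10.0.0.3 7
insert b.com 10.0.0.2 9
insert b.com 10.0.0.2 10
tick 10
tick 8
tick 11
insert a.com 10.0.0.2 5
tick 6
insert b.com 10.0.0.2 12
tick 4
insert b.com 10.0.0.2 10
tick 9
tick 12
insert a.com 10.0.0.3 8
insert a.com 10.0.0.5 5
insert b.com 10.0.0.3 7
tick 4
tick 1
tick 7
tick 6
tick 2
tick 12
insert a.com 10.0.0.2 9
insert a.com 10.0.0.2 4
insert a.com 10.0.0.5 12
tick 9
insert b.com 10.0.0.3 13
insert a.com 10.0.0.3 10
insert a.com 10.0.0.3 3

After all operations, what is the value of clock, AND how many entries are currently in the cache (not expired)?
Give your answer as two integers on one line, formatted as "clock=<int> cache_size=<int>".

Answer: clock=101 cache_size=2

Derivation:
Op 1: insert a.com -> 10.0.0.3 (expiry=0+7=7). clock=0
Op 2: insert b.com -> 10.0.0.2 (expiry=0+9=9). clock=0
Op 3: insert b.com -> 10.0.0.2 (expiry=0+10=10). clock=0
Op 4: tick 10 -> clock=10. purged={a.com,b.com}
Op 5: tick 8 -> clock=18.
Op 6: tick 11 -> clock=29.
Op 7: insert a.com -> 10.0.0.2 (expiry=29+5=34). clock=29
Op 8: tick 6 -> clock=35. purged={a.com}
Op 9: insert b.com -> 10.0.0.2 (expiry=35+12=47). clock=35
Op 10: tick 4 -> clock=39.
Op 11: insert b.com -> 10.0.0.2 (expiry=39+10=49). clock=39
Op 12: tick 9 -> clock=48.
Op 13: tick 12 -> clock=60. purged={b.com}
Op 14: insert a.com -> 10.0.0.3 (expiry=60+8=68). clock=60
Op 15: insert a.com -> 10.0.0.5 (expiry=60+5=65). clock=60
Op 16: insert b.com -> 10.0.0.3 (expiry=60+7=67). clock=60
Op 17: tick 4 -> clock=64.
Op 18: tick 1 -> clock=65. purged={a.com}
Op 19: tick 7 -> clock=72. purged={b.com}
Op 20: tick 6 -> clock=78.
Op 21: tick 2 -> clock=80.
Op 22: tick 12 -> clock=92.
Op 23: insert a.com -> 10.0.0.2 (expiry=92+9=101). clock=92
Op 24: insert a.com -> 10.0.0.2 (expiry=92+4=96). clock=92
Op 25: insert a.com -> 10.0.0.5 (expiry=92+12=104). clock=92
Op 26: tick 9 -> clock=101.
Op 27: insert b.com -> 10.0.0.3 (expiry=101+13=114). clock=101
Op 28: insert a.com -> 10.0.0.3 (expiry=101+10=111). clock=101
Op 29: insert a.com -> 10.0.0.3 (expiry=101+3=104). clock=101
Final clock = 101
Final cache (unexpired): {a.com,b.com} -> size=2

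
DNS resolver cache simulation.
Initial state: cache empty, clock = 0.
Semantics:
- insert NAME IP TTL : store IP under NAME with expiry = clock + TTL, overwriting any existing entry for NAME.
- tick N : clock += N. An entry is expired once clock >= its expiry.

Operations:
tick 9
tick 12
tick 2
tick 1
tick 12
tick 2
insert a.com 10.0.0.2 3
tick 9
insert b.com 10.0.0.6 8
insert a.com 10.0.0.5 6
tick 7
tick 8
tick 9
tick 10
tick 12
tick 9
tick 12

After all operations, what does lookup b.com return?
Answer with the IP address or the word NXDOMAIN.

Answer: NXDOMAIN

Derivation:
Op 1: tick 9 -> clock=9.
Op 2: tick 12 -> clock=21.
Op 3: tick 2 -> clock=23.
Op 4: tick 1 -> clock=24.
Op 5: tick 12 -> clock=36.
Op 6: tick 2 -> clock=38.
Op 7: insert a.com -> 10.0.0.2 (expiry=38+3=41). clock=38
Op 8: tick 9 -> clock=47. purged={a.com}
Op 9: insert b.com -> 10.0.0.6 (expiry=47+8=55). clock=47
Op 10: insert a.com -> 10.0.0.5 (expiry=47+6=53). clock=47
Op 11: tick 7 -> clock=54. purged={a.com}
Op 12: tick 8 -> clock=62. purged={b.com}
Op 13: tick 9 -> clock=71.
Op 14: tick 10 -> clock=81.
Op 15: tick 12 -> clock=93.
Op 16: tick 9 -> clock=102.
Op 17: tick 12 -> clock=114.
lookup b.com: not in cache (expired or never inserted)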